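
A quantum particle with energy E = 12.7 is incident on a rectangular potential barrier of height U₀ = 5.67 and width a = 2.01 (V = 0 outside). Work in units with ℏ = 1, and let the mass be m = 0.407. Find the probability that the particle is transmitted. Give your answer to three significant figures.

E > U₀: inside the barrier k₂ = √(2m(E − U₀))/ℏ = 2.392, k₂a = 4.808.
Matching at both interfaces gives T⁻¹ = 1 + U₀² sin²(k₂a) / [4E(E − U₀)] = 1.089, hence T = 0.918.

T = 0.918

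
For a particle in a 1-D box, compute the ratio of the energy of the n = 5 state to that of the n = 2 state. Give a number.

Since E_n ∝ n², the ratio is (5/2)² = 6.25.

6.25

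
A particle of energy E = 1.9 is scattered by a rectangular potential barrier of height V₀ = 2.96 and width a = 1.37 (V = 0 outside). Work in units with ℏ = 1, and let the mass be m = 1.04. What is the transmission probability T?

T = 0.0611

E < V₀: inside the barrier ψ ∝ e^{±κx} with κ = √(2m(V₀ − E))/ℏ = 1.485.
κa = 2.034, sinh(κa) = 3.758.
Matching ψ, ψ′ at both faces gives T = [1 + V₀² sinh²(κa) / (4E(V₀ − E))]⁻¹ = 1/16.36 = 0.0611.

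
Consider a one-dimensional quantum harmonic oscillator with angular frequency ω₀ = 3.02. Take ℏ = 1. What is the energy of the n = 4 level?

E = 13.6

The oscillator eigenvalues are E_n = ℏω₀(n + ½), so E_4 = 3.02 × 4.5 = 13.59.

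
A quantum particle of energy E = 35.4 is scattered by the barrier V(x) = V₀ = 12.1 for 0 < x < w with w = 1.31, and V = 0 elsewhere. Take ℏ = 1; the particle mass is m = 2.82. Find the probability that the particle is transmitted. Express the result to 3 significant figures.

T = 0.982

E > V₀: inside the barrier k₂ = √(2m(E − V₀))/ℏ = 11.46, k₂w = 15.02.
T = [1 + V₀² sin²(k₂w) / (4E(E − V₀))]⁻¹ = 1/1.018 = 0.982.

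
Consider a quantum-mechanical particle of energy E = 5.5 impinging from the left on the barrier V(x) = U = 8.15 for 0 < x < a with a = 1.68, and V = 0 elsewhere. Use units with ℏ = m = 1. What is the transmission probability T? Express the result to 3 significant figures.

E < U: inside the barrier ψ ∝ e^{±κx} with κ = √(2m(U − E))/ℏ = 2.302.
κa = 3.868, sinh(κa) = 23.90.
The exact tunnelling result is T⁻¹ = 1 + U² sinh²(κa) / [4E(U − E)] = 652.0, so T = 0.00153.

T = 0.00153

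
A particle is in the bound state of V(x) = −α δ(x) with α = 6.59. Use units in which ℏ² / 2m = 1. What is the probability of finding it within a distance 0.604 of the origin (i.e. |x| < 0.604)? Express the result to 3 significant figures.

P = 0.981

The normalised bound state is ψ = √κ e^{−κ|x|} with κ = mα/ℏ² = 3.295.
P(|x| < d) = ∫_{−d}^{d} κ e^{−2κ|x|} dx = 1 − e^{−2κd} = 1 − e^{−3.980} = 0.9813.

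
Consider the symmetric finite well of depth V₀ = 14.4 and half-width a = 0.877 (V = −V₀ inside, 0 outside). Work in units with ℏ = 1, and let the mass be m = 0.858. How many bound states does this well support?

N = 3

Define the well-strength parameter z₀ = (a/ℏ)√(2mV₀) = 0.877 × √(2·0.858·14.4) = 4.360.
A new bound state (alternating even/odd) appears each time z₀ passes a multiple of π/2, so N = ⌊2z₀/π⌋ + 1 = ⌊2.775⌋ + 1 = 3.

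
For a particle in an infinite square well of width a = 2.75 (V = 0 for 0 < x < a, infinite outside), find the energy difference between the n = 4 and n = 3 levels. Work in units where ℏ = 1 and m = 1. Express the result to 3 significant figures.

ΔE = 4.57

E_n = n²π²ℏ²/(2ma²), so ΔE = (4² − 3²) π²ℏ²/(2ma²).
ΔE = 7 × π² / (2 × 1 × 2.75²) = 4.568.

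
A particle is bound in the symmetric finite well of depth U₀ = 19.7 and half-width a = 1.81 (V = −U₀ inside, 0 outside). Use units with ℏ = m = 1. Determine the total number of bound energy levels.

N = 8

The dimensionless depth is z₀ = a√(2mU₀)/ℏ = 1.81 × √(39.40) = 11.36.
The even/odd transcendental equations gain one root per π/2 in z₀, giving N = 1 + ⌊2z₀/π⌋ = 1 + ⌊7.233⌋ = 8.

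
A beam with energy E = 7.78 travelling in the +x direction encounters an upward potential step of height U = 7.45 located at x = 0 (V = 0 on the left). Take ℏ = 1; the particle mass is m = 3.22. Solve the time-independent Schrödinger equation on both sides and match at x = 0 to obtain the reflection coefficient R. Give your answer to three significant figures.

R = 0.434

On each side the TISE gives plane waves with k = √(2m(E − V))/ℏ: k₁ = √(2·3.22·7.78) = 7.078, k₂ = √(2·3.22·0.33) = 1.458.
Matching ψ and ψ′ at x = 0 gives r = (k₁ − k₂)/(k₁ + k₂), so R = r² = 0.4335 and T = 1 − R = 0.5665.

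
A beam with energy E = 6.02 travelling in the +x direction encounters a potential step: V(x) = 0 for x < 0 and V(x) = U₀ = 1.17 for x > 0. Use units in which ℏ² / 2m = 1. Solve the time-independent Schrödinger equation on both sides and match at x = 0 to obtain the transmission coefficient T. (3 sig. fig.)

The wavenumbers are k₁ = √(2mE)/ℏ = 2.454 on the left and k₂ = √(2m(E − U₀))/ℏ = 2.202 on the right.
Continuity of ψ and ψ′ at the step yields the reflection amplitude r = (k₁ − k₂)/(k₁ + k₂) = 0.05397; thus R = |r|² = 0.002913, T = 0.9971.

T = 0.997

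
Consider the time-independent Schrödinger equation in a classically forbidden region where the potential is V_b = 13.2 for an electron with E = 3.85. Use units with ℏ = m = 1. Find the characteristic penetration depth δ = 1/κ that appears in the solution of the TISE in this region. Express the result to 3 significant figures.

δ = 0.231

Since E < V_b the TISE in this region is ψ'' = κ²ψ with κ = √(2m(V_b − E))/ℏ.
κ = √(2 × 1 × 9.35) = 4.324. The penetration depth is δ = 1/κ = 0.231.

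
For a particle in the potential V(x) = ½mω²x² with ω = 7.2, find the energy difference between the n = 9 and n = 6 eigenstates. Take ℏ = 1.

ΔE = 21.6

E_n = ℏω(n + ½), so ΔE = (9 − 6) ℏω = 3 × 7.2 = 21.60.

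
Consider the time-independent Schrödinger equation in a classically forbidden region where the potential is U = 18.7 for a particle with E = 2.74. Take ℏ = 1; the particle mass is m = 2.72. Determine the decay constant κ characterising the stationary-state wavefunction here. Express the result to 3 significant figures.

Since E < U the TISE in this region is ψ'' = κ²ψ with κ = √(2m(U − E))/ℏ.
κ = √(2 × 2.72 × 15.96) = 9.318.

κ = 9.32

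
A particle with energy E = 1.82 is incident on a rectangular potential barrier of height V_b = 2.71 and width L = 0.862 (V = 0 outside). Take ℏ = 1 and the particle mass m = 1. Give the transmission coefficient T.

E < V_b: inside the barrier ψ ∝ e^{±κx} with κ = √(2m(V_b − E))/ℏ = 1.334.
κL = 1.150, sinh(κL) = 1.421.
The exact tunnelling result is T⁻¹ = 1 + V_b² sinh²(κL) / [4E(V_b − E)] = 3.288, so T = 0.304.

T = 0.304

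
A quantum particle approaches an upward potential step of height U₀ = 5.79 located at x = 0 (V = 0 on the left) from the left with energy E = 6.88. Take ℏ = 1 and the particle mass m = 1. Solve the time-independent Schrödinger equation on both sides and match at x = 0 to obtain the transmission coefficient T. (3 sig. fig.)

The wavenumbers are k₁ = √(2mE)/ℏ = 3.709 on the left and k₂ = √(2m(E − U₀))/ℏ = 1.476 on the right.
Matching ψ and ψ′ at x = 0 gives r = (k₁ − k₂)/(k₁ + k₂), so R = r² = 0.1854 and T = 1 − R = 0.8146.

T = 0.815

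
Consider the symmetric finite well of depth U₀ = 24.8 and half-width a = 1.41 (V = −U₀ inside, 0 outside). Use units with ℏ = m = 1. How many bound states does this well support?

N = 7

The dimensionless depth is z₀ = a√(2mU₀)/ℏ = 1.41 × √(49.60) = 9.930.
The even/odd transcendental equations gain one root per π/2 in z₀, giving N = 1 + ⌊2z₀/π⌋ = 1 + ⌊6.322⌋ = 7.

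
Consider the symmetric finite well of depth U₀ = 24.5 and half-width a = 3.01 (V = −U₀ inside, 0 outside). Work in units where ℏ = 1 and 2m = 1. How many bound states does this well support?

N = 10

The dimensionless depth is z₀ = a√(2mU₀)/ℏ = 3.01 × √(24.50) = 14.90.
The even/odd transcendental equations gain one root per π/2 in z₀, giving N = 1 + ⌊2z₀/π⌋ = 1 + ⌊9.485⌋ = 10.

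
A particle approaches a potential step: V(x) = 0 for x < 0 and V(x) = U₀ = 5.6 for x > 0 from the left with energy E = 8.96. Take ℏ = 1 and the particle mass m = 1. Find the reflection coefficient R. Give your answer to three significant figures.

The wavenumbers are k₁ = √(2mE)/ℏ = 4.233 on the left and k₂ = √(2m(E − U₀))/ℏ = 2.592 on the right.
Continuity of ψ and ψ′ at the step yields the reflection amplitude r = (k₁ − k₂)/(k₁ + k₂) = 0.2404; thus R = |r|² = 0.05780, T = 0.9422.

R = 0.0578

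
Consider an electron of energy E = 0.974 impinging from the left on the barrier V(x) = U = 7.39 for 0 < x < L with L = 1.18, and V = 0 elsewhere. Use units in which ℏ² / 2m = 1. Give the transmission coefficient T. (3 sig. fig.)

Since E < U the interior solution is evanescent with decay constant κ = √(2m(U − E))/ℏ = 2.533.
κL = 2.989, sinh(κL) = 9.907.
The exact tunnelling result is T⁻¹ = 1 + U² sinh²(κL) / [4E(U − E)] = 215.4, so T = 0.00464.

T = 0.00464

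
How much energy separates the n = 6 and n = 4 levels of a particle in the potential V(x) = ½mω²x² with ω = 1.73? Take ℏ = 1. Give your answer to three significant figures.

E_n = ℏω(n + ½), so ΔE = (6 − 4) ℏω = 2 × 1.73 = 3.460.

ΔE = 3.46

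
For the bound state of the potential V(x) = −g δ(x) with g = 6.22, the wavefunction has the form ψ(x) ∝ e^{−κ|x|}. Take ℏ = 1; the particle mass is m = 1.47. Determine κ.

κ = 9.14

Integrating the TISE across x = 0 gives the cusp condition ψ'(0⁺) − ψ'(0⁻) = −(2mg/ℏ²)ψ(0).
With ψ ∝ e^{−κ|x|} this yields −2κ = −2mg/ℏ², so κ = mg/ℏ² = 9.143.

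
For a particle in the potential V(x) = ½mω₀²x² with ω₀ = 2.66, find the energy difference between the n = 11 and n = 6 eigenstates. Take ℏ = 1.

E_n = ℏω₀(n + ½), so ΔE = (11 − 6) ℏω₀ = 5 × 2.66 = 13.30.

ΔE = 13.3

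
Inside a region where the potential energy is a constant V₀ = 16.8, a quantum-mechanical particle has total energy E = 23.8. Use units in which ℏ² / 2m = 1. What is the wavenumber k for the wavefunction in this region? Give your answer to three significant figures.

With E > V₀ the solution is oscillatory, ψ ∝ e^{±ikx} with k = √(2m(E − V₀))/ℏ.
k = √(2 × 0.5 × 7) = 2.646.

k = 2.65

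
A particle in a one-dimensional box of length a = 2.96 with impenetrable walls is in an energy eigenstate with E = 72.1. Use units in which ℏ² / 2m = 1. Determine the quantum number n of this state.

For an infinite well E_n = n²π²ℏ²/(2ma²), so n = (a/πℏ)√(2mE).
n = (2.96/π) × √(2 × 0.5 × 72.1) = 8.000 → n = 8.

n = 8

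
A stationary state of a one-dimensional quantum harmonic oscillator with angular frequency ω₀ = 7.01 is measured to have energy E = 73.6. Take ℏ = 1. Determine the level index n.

n = 10

E_n = ℏω₀(n + ½) ⇒ n = E/(ℏω₀) − ½ = 73.6/7.01 − 0.5 = 9.999 → n = 10.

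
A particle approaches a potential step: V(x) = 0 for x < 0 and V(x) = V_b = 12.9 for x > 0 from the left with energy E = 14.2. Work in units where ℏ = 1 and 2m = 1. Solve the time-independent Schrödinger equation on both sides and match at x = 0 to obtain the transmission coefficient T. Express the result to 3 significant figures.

T = 0.713

The wavenumbers are k₁ = √(2mE)/ℏ = 3.768 on the left and k₂ = √(2m(E − V_b))/ℏ = 1.140 on the right.
Matching ψ and ψ′ at x = 0 gives r = (k₁ − k₂)/(k₁ + k₂), so R = r² = 0.2867 and T = 1 − R = 0.7133.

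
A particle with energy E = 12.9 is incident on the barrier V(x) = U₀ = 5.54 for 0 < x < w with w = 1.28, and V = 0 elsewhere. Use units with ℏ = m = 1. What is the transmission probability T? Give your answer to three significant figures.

T = 0.928

Above the barrier the interior wavenumber is k₂ = √(2m(E − U₀))/ℏ = 3.837, giving phase k₂w = 4.911.
Matching at both interfaces gives T⁻¹ = 1 + U₀² sin²(k₂w) / [4E(E − U₀)] = 1.078, hence T = 0.928.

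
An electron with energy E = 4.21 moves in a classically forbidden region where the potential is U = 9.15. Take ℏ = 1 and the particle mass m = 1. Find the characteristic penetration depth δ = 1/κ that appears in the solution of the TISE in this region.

Since E < U the TISE in this region is ψ'' = κ²ψ with κ = √(2m(U − E))/ℏ.
κ = √(2 × 1 × 4.94) = 3.143. The penetration depth is δ = 1/κ = 0.318.

δ = 0.318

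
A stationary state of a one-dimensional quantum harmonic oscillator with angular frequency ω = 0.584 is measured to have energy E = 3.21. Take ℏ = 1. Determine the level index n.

n = 5

Invert E_n = (n + ½)ℏω: n = E/ℏω − ½ = 4.997, so n = 5.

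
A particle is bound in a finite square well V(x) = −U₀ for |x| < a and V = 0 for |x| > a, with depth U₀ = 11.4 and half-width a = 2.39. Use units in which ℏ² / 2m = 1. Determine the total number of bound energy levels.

The dimensionless depth is z₀ = a√(2mU₀)/ℏ = 2.39 × √(11.40) = 8.070.
A new bound state (alternating even/odd) appears each time z₀ passes a multiple of π/2, so N = ⌊2z₀/π⌋ + 1 = ⌊5.137⌋ + 1 = 6.

N = 6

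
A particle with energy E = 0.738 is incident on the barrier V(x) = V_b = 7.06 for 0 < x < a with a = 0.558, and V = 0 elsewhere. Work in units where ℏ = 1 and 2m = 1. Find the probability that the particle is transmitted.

E < V_b: inside the barrier ψ ∝ e^{±κx} with κ = √(2m(V_b − E))/ℏ = 2.514.
κa = 1.403, sinh(κa) = 1.911.
Matching ψ, ψ′ at both faces gives T = [1 + V_b² sinh²(κa) / (4E(V_b − E))]⁻¹ = 1/10.75 = 0.0930.

T = 0.0930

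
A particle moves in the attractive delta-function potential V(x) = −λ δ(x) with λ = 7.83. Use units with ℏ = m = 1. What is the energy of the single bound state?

For x ≠ 0 the bound state is ψ ∝ e^{−κ|x|}; integrating the TISE across the delta gives the cusp condition 2κ = 2mλ/ℏ², so κ = 7.830.
Then E = −ℏ²κ²/(2m) = −mλ²/(2ℏ²) = -30.65.

E = -30.7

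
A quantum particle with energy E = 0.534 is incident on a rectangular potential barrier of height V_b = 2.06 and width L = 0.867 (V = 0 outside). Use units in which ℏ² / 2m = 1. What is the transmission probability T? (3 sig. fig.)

E < V_b: inside the barrier ψ ∝ e^{±κx} with κ = √(2m(V_b − E))/ℏ = 1.235.
κL = 1.071, sinh(κL) = 1.288.
The exact tunnelling result is T⁻¹ = 1 + V_b² sinh²(κL) / [4E(V_b − E)] = 3.159, so T = 0.317.

T = 0.317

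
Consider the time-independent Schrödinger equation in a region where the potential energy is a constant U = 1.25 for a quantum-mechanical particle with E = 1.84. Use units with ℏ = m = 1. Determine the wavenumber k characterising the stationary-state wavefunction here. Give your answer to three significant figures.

k = 1.09

With E > U the solution is oscillatory, ψ ∝ e^{±ikx} with k = √(2m(E − U))/ℏ.
k = √(2 × 1 × 0.59) = 1.086.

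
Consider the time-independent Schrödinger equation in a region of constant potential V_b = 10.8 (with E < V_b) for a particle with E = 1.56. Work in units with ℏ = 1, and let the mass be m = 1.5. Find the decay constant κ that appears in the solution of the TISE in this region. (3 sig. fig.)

Since E < V_b the TISE in this region is ψ'' = κ²ψ with κ = √(2m(V_b − E))/ℏ.
κ = √(2 × 1.5 × 9.24) = 5.265.

κ = 5.26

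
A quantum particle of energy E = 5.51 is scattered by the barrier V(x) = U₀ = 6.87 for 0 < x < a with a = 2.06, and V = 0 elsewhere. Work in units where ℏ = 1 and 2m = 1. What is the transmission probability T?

T = 0.0207

Since E < U₀ the interior solution is evanescent with decay constant κ = √(2m(U₀ − E))/ℏ = 1.166.
κa = 2.402, sinh(κa) = 5.479.
Matching ψ, ψ′ at both faces gives T = [1 + U₀² sinh²(κa) / (4E(U₀ − E))]⁻¹ = 1/48.27 = 0.0207.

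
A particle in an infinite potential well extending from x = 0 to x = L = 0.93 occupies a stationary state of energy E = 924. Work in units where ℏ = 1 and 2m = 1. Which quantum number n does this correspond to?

From E_n = n²π²ℏ²/(2mL²) invert to n = √(2mL²E)/(πℏ).
n = (0.93/π) × √(2 × 0.5 × 924) = 8.998 → n = 9.

n = 9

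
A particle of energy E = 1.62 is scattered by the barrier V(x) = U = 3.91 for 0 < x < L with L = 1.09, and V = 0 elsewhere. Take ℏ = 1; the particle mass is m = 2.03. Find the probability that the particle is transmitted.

E < U: inside the barrier ψ ∝ e^{±κx} with κ = √(2m(U − E))/ℏ = 3.049.
κL = 3.324, sinh(κL) = 13.86.
Matching ψ, ψ′ at both faces gives T = [1 + U² sinh²(κL) / (4E(U − E))]⁻¹ = 1/199.0 = 0.00503.

T = 0.00503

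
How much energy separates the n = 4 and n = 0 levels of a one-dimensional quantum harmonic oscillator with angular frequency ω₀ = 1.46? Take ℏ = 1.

E_n = ℏω₀(n + ½), so ΔE = (4 − 0) ℏω₀ = 4 × 1.46 = 5.840.

ΔE = 5.84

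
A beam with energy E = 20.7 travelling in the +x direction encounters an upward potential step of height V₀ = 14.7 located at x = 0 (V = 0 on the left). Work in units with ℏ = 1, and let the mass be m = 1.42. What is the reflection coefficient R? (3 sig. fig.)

On each side the TISE gives plane waves with k = √(2m(E − V))/ℏ: k₁ = √(2·1.42·20.7) = 7.667, k₂ = √(2·1.42·6) = 4.128.
Continuity of ψ and ψ′ at the step yields the reflection amplitude r = (k₁ − k₂)/(k₁ + k₂) = 0.3001; thus R = |r|² = 0.09004, T = 0.9100.

R = 0.0900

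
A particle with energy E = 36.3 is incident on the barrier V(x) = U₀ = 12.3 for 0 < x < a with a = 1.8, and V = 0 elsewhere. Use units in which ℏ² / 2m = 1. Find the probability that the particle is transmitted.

Above the barrier the interior wavenumber is k₂ = √(2m(E − U₀))/ℏ = 4.899, giving phase k₂a = 8.818.
Matching at both interfaces gives T⁻¹ = 1 + U₀² sin²(k₂a) / [4E(E − U₀)] = 1.014, hence T = 0.986.

T = 0.986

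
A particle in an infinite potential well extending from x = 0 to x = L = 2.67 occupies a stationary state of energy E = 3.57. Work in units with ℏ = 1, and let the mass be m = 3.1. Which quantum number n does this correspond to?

n = 4

From E_n = n²π²ℏ²/(2mL²) invert to n = √(2mL²E)/(πℏ).
n = (2.67/π) × √(2 × 3.1 × 3.57) = 3.998 → n = 4.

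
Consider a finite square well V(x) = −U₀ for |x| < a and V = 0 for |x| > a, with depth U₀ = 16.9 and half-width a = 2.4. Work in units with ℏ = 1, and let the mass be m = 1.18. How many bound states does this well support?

Define the well-strength parameter z₀ = (a/ℏ)√(2mU₀) = 2.4 × √(2·1.18·16.9) = 15.16.
A new bound state (alternating even/odd) appears each time z₀ passes a multiple of π/2, so N = ⌊2z₀/π⌋ + 1 = ⌊9.649⌋ + 1 = 10.

N = 10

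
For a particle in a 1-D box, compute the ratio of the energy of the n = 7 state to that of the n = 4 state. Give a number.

3.0625

E_n = n²π²ℏ²/(2mL²) so the ratio is n₂²/n₁² = 49/16 = 3.0625.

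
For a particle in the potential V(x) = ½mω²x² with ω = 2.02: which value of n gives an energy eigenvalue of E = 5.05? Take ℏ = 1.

n = 2

E_n = ℏω(n + ½) ⇒ n = E/(ℏω) − ½ = 5.05/2.02 − 0.5 = 2.000 → n = 2.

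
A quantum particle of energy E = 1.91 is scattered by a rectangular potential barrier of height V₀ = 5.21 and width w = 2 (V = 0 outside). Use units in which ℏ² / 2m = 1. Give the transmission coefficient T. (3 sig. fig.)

T = 0.00259

Since E < V₀ the interior solution is evanescent with decay constant κ = √(2m(V₀ − E))/ℏ = 1.817.
κw = 3.633, sinh(κw) = 18.90.
Matching ψ, ψ′ at both faces gives T = [1 + V₀² sinh²(κw) / (4E(V₀ − E))]⁻¹ = 1/385.7 = 0.00259.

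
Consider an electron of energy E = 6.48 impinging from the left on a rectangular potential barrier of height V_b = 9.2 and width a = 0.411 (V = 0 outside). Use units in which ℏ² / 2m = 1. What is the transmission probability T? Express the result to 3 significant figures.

T = 0.609

Since E < V_b the interior solution is evanescent with decay constant κ = √(2m(V_b − E))/ℏ = 1.649.
κa = 0.6778, sinh(κa) = 0.7310.
Matching ψ, ψ′ at both faces gives T = [1 + V_b² sinh²(κa) / (4E(V_b − E))]⁻¹ = 1/1.641 = 0.609.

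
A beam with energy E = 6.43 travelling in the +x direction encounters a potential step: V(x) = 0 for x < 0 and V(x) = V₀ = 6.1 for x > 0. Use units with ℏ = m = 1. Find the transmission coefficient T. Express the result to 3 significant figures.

T = 0.602

On each side the TISE gives plane waves with k = √(2m(E − V))/ℏ: k₁ = √(2·1·6.43) = 3.586, k₂ = √(2·1·0.33) = 0.8124.
Continuity of ψ and ψ′ at the step yields the reflection amplitude r = (k₁ − k₂)/(k₁ + k₂) = 0.6306; thus R = |r|² = 0.3977, T = 0.6023.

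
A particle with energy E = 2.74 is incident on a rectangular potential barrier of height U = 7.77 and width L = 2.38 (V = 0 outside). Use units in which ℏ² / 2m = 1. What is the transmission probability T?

T = 0.0000844

Since E < U the interior solution is evanescent with decay constant κ = √(2m(U − E))/ℏ = 2.243.
κL = 5.338, sinh(κL) = 104.0.
The exact tunnelling result is T⁻¹ = 1 + U² sinh²(κL) / [4E(U − E)] = 11850, so T = 0.0000844.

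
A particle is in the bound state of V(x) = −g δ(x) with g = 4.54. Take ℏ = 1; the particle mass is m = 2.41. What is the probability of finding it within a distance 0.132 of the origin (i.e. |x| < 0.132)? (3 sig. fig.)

P = 0.944

The normalised bound state is ψ = √κ e^{−κ|x|} with κ = mg/ℏ² = 10.94.
P(|x| < d) = ∫_{−d}^{d} κ e^{−2κ|x|} dx = 1 − e^{−2κd} = 1 − e^{−2.889} = 0.9443.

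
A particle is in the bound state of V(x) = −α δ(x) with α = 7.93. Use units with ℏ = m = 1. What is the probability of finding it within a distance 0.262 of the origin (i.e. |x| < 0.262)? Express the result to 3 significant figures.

P = 0.984

The normalised bound state is ψ = √κ e^{−κ|x|} with κ = mα/ℏ² = 7.930.
P(|x| < d) = ∫_{−d}^{d} κ e^{−2κ|x|} dx = 1 − e^{−2κd} = 1 − e^{−4.155} = 0.9843.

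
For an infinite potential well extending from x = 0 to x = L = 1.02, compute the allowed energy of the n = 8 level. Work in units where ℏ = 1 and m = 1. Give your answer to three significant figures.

The infinite-well eigenfunctions ψ_n = √(2/L) sin(nπx/L) vanish at both walls, giving E_n = n²π²ℏ²/(2mL²).
E_8 = 8² × π² / (2 × 1 × 1.02²) = 303.6.

E = 304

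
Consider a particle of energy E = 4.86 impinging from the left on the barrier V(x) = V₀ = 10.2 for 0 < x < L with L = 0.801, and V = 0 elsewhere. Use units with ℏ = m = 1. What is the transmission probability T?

T = 0.0210

Since E < V₀ the interior solution is evanescent with decay constant κ = √(2m(V₀ − E))/ℏ = 3.268.
κL = 2.618, sinh(κL) = 6.816.
Matching ψ, ψ′ at both faces gives T = [1 + V₀² sinh²(κL) / (4E(V₀ − E))]⁻¹ = 1/47.55 = 0.0210.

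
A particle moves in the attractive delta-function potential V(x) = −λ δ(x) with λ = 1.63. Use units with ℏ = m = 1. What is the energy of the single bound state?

For x ≠ 0 the bound state is ψ ∝ e^{−κ|x|}; integrating the TISE across the delta gives the cusp condition 2κ = 2mλ/ℏ², so κ = 1.630.
Then E = −ℏ²κ²/(2m) = −mλ²/(2ℏ²) = -1.328.

E = -1.33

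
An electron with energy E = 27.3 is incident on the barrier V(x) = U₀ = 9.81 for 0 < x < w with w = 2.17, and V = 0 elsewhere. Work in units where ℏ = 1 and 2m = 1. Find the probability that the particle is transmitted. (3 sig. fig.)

E > U₀: inside the barrier k₂ = √(2m(E − U₀))/ℏ = 4.182, k₂w = 9.075.
T = [1 + U₀² sin²(k₂w) / (4E(E − U₀))]⁻¹ = 1/1.006 = 0.994.

T = 0.994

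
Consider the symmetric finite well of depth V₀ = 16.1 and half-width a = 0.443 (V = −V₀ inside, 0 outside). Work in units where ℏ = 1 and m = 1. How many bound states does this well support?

Define the well-strength parameter z₀ = (a/ℏ)√(2mV₀) = 0.443 × √(2·1·16.1) = 2.514.
A new bound state (alternating even/odd) appears each time z₀ passes a multiple of π/2, so N = ⌊2z₀/π⌋ + 1 = ⌊1.600⌋ + 1 = 2.

N = 2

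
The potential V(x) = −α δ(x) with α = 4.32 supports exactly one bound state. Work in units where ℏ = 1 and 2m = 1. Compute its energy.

E = -4.67

For x ≠ 0 the bound state is ψ ∝ e^{−κ|x|}; integrating the TISE across the delta gives the cusp condition 2κ = 2mα/ℏ², so κ = 2.160.
Then E = −ℏ²κ²/(2m) = −mα²/(2ℏ²) = -4.666.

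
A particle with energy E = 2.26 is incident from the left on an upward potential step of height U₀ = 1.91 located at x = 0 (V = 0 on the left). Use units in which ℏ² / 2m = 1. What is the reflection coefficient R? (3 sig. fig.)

R = 0.189

The wavenumbers are k₁ = √(2mE)/ℏ = 1.503 on the left and k₂ = √(2m(E − U₀))/ℏ = 0.5916 on the right.
Continuity of ψ and ψ′ at the step yields the reflection amplitude r = (k₁ − k₂)/(k₁ + k₂) = 0.4352; thus R = |r|² = 0.1894, T = 0.8106.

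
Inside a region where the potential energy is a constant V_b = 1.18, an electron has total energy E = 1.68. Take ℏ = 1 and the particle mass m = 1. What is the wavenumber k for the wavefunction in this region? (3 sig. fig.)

k = 1.00

With E > V_b the solution is oscillatory, ψ ∝ e^{±ikx} with k = √(2m(E − V_b))/ℏ.
k = √(2 × 1 × 0.5) = 1.000.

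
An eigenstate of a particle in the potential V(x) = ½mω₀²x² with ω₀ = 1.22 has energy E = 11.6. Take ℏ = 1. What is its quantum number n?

Invert E_n = (n + ½)ℏω₀: n = E/ℏω₀ − ½ = 9.008, so n = 9.

n = 9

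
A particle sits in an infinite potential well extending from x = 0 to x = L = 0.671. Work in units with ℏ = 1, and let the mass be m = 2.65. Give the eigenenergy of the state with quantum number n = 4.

Requiring ψ(0) = ψ(L) = 0 quantises k = nπ/L, hence E_n = ℏ²k²/2m = n²π²ℏ²/(2mL²).
E_4 = 4² × π² / (2 × 2.65 × 0.671²) = 66.18.

E = 66.2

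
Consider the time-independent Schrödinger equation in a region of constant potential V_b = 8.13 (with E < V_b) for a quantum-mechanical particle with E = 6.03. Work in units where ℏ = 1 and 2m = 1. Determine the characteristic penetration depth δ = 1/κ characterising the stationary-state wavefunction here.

Since E < V_b the TISE in this region is ψ'' = κ²ψ with κ = √(2m(V_b − E))/ℏ.
κ = √(2 × 0.5 × 2.1) = 1.449. The penetration depth is δ = 1/κ = 0.690.

δ = 0.690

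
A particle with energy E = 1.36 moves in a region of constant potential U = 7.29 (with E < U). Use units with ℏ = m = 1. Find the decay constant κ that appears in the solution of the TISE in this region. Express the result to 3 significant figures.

κ = 3.44

Since E < U the TISE in this region is ψ'' = κ²ψ with κ = √(2m(U − E))/ℏ.
κ = √(2 × 1 × 5.93) = 3.444.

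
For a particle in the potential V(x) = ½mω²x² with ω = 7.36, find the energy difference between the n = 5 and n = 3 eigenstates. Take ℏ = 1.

ΔE = 14.7

E_n = ℏω(n + ½), so ΔE = (5 − 3) ℏω = 2 × 7.36 = 14.72.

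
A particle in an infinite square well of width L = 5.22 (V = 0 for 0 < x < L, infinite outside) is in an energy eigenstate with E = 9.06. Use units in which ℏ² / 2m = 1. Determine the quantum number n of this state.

For an infinite well E_n = n²π²ℏ²/(2mL²), so n = (L/πℏ)√(2mE).
n = (5.22/π) × √(2 × 0.5 × 9.06) = 5.001 → n = 5.

n = 5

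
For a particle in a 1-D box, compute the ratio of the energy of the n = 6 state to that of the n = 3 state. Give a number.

4

Since E_n ∝ n², the ratio is (6/3)² = 4.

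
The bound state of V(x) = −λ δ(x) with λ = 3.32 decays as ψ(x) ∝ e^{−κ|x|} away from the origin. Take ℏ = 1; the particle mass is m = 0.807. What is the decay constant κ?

κ = 2.68

Integrating the TISE across x = 0 gives the cusp condition ψ'(0⁺) − ψ'(0⁻) = −(2mλ/ℏ²)ψ(0).
With ψ ∝ e^{−κ|x|} this yields −2κ = −2mλ/ℏ², so κ = mλ/ℏ² = 2.679.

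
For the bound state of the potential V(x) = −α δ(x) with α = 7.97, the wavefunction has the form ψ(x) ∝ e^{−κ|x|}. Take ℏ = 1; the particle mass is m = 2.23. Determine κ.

Integrate −(ℏ²/2m)ψ'' − αδ(x)ψ = Eψ from −ε to +ε: the ψ'' term gives ψ'(0⁺) − ψ'(0⁻) and the δ term gives −(2mα/ℏ²)ψ(0).
With ψ ∝ e^{−κ|x|} this yields −2κ = −2mα/ℏ², so κ = mα/ℏ² = 17.77.

κ = 17.8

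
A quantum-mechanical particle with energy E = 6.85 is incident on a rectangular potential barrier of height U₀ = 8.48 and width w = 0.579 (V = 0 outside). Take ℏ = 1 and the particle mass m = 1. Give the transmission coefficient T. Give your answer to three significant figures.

E < U₀: inside the barrier ψ ∝ e^{±κx} with κ = √(2m(U₀ − E))/ℏ = 1.806.
κw = 1.045, sinh(κw) = 1.247.
Matching ψ, ψ′ at both faces gives T = [1 + U₀² sinh²(κw) / (4E(U₀ − E))]⁻¹ = 1/3.502 = 0.286.

T = 0.286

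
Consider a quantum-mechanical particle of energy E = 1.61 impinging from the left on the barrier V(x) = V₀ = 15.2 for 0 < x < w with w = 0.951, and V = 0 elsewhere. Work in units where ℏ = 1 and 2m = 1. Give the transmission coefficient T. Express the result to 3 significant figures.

T = 0.00137

E < V₀: inside the barrier ψ ∝ e^{±κx} with κ = √(2m(V₀ − E))/ℏ = 3.686.
κw = 3.506, sinh(κw) = 16.64.
The exact tunnelling result is T⁻¹ = 1 + V₀² sinh²(κw) / [4E(V₀ − E)] = 731.9, so T = 0.00137.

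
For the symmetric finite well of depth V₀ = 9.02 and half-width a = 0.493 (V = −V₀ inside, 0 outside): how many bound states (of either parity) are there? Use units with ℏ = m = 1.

N = 2

The dimensionless depth is z₀ = a√(2mV₀)/ℏ = 0.493 × √(18.04) = 2.094.
A new bound state (alternating even/odd) appears each time z₀ passes a multiple of π/2, so N = ⌊2z₀/π⌋ + 1 = ⌊1.333⌋ + 1 = 2.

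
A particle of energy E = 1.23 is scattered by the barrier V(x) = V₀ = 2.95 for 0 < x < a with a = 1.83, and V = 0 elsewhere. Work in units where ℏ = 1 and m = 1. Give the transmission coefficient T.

E < V₀: inside the barrier ψ ∝ e^{±κx} with κ = √(2m(V₀ − E))/ℏ = 1.855.
κa = 3.394, sinh(κa) = 14.88.
The exact tunnelling result is T⁻¹ = 1 + V₀² sinh²(κa) / [4E(V₀ − E)] = 228.6, so T = 0.00437.

T = 0.00437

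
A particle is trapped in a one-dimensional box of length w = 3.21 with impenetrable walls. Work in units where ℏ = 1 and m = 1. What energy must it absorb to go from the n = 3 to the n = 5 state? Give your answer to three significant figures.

E_n = n²π²ℏ²/(2mw²), so ΔE = (5² − 3²) π²ℏ²/(2mw²).
ΔE = 16 × π² / (2 × 1 × 3.21²) = 7.663.

ΔE = 7.66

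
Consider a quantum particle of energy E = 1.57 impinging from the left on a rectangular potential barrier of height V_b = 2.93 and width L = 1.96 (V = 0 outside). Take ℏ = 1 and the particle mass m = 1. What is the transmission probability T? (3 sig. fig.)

Since E < V_b the interior solution is evanescent with decay constant κ = √(2m(V_b − E))/ℏ = 1.649.
κL = 3.233, sinh(κL) = 12.65.
The exact tunnelling result is T⁻¹ = 1 + V_b² sinh²(κL) / [4E(V_b − E)] = 161.9, so T = 0.00618.

T = 0.00618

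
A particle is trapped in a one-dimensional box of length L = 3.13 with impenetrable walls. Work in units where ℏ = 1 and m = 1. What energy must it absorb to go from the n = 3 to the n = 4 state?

ΔE = 3.53

E_n = n²π²ℏ²/(2mL²), so ΔE = (4² − 3²) π²ℏ²/(2mL²).
ΔE = 7 × π² / (2 × 1 × 3.13²) = 3.526.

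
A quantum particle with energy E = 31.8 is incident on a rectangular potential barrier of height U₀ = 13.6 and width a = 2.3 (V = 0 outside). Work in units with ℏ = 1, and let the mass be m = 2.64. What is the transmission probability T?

T = 0.978

E > U₀: inside the barrier k₂ = √(2m(E − U₀))/ℏ = 9.803, k₂a = 22.55.
T = [1 + U₀² sin²(k₂a) / (4E(E − U₀))]⁻¹ = 1/1.022 = 0.978.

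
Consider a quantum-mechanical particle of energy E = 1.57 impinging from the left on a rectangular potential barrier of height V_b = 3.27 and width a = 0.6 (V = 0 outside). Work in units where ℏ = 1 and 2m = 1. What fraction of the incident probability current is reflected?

R = 0.428

Since E < V_b the interior solution is evanescent with decay constant κ = √(2m(V_b − E))/ℏ = 1.304.
κa = 0.7823, sinh(κa) = 0.8646.
The exact tunnelling result is T⁻¹ = 1 + V_b² sinh²(κa) / [4E(V_b − E)] = 1.749, so T = 0.572.
R = 1 − T = 0.428.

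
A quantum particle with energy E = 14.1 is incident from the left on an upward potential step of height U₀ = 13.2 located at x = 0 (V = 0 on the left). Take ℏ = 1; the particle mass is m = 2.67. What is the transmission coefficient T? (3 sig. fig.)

The wavenumbers are k₁ = √(2mE)/ℏ = 8.677 on the left and k₂ = √(2m(E − U₀))/ℏ = 2.192 on the right.
Continuity of ψ and ψ′ at the step yields the reflection amplitude r = (k₁ − k₂)/(k₁ + k₂) = 0.5966; thus R = |r|² = 0.3560, T = 0.6440.

T = 0.644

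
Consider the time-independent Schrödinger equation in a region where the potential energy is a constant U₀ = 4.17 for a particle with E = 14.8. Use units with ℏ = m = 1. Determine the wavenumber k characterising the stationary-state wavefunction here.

With E > U₀ the solution is oscillatory, ψ ∝ e^{±ikx} with k = √(2m(E − U₀))/ℏ.
k = √(2 × 1 × 10.63) = 4.611.

k = 4.61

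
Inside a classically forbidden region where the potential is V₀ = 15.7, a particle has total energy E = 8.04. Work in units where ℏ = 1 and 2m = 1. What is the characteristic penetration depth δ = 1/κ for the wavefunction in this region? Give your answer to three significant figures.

δ = 0.361

Since E < V₀ the TISE in this region is ψ'' = κ²ψ with κ = √(2m(V₀ − E))/ℏ.
κ = √(2 × 0.5 × 7.66) = 2.768. The penetration depth is δ = 1/κ = 0.361.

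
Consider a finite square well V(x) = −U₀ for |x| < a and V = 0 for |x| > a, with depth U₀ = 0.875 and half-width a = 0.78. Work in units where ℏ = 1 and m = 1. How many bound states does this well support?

The dimensionless depth is z₀ = a√(2mU₀)/ℏ = 0.78 × √(1.750) = 1.032.
The even/odd transcendental equations gain one root per π/2 in z₀, giving N = 1 + ⌊2z₀/π⌋ = 1 + ⌊0.6569⌋ = 1.

N = 1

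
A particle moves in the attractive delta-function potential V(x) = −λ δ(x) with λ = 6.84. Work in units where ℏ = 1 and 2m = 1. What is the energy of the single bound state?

The bound state is ψ(x) = √κ e^{−κ|x|}. The derivative jump ψ'(0⁺) − ψ'(0⁻) = −(2mλ/ℏ²)ψ(0) fixes κ = mλ/ℏ² = 3.420.
Then E = −ℏ²κ²/(2m) = −mλ²/(2ℏ²) = -11.70.

E = -11.7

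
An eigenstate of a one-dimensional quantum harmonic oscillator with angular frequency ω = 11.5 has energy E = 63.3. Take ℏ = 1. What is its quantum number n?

E_n = ℏω(n + ½) ⇒ n = E/(ℏω) − ½ = 63.3/11.5 − 0.5 = 5.004 → n = 5.

n = 5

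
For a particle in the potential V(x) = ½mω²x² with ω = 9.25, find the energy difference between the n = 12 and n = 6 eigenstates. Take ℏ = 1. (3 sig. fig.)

E_n = ℏω(n + ½), so ΔE = (12 − 6) ℏω = 6 × 9.25 = 55.50.

ΔE = 55.5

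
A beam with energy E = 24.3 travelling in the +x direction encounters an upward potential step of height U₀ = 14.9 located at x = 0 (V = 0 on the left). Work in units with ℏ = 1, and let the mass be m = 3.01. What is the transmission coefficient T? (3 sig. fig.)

On each side the TISE gives plane waves with k = √(2m(E − V))/ℏ: k₁ = √(2·3.01·24.3) = 12.09, k₂ = √(2·3.01·9.4) = 7.522.
Matching ψ and ψ′ at x = 0 gives r = (k₁ − k₂)/(k₁ + k₂), so R = r² = 0.05433 and T = 1 − R = 0.9457.

T = 0.946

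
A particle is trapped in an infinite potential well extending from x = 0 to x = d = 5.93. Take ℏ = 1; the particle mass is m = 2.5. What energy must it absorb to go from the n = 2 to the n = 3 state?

E_n = n²π²ℏ²/(2md²), so ΔE = (3² − 2²) π²ℏ²/(2md²).
ΔE = 5 × π² / (2 × 2.5 × 5.93²) = 0.2807.

ΔE = 0.281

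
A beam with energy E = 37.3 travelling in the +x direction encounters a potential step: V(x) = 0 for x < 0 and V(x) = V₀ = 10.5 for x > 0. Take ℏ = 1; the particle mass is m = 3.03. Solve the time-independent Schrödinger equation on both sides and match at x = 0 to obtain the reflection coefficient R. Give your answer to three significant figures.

The wavenumbers are k₁ = √(2mE)/ℏ = 15.03 on the left and k₂ = √(2m(E − V₀))/ℏ = 12.74 on the right.
Matching ψ and ψ′ at x = 0 gives r = (k₁ − k₂)/(k₁ + k₂), so R = r² = 0.006800 and T = 1 − R = 0.9932.

R = 0.00680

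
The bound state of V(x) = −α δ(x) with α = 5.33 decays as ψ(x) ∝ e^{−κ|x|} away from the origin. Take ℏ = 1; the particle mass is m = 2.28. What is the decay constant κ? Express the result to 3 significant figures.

Integrate −(ℏ²/2m)ψ'' − αδ(x)ψ = Eψ from −ε to +ε: the ψ'' term gives ψ'(0⁺) − ψ'(0⁻) and the δ term gives −(2mα/ℏ²)ψ(0).
With ψ ∝ e^{−κ|x|} this yields −2κ = −2mα/ℏ², so κ = mα/ℏ² = 12.15.

κ = 12.2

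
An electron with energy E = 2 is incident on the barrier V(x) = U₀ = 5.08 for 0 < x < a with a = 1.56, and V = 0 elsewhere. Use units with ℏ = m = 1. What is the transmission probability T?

T = 0.00165

E < U₀: inside the barrier ψ ∝ e^{±κx} with κ = √(2m(U₀ − E))/ℏ = 2.482.
κa = 3.872, sinh(κa) = 24.00.
The exact tunnelling result is T⁻¹ = 1 + U₀² sinh²(κa) / [4E(U₀ − E)] = 604.5, so T = 0.00165.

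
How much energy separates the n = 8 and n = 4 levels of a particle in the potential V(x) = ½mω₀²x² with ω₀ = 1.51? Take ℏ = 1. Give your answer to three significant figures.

ΔE = 6.04

E_n = ℏω₀(n + ½), so ΔE = (8 − 4) ℏω₀ = 4 × 1.51 = 6.040.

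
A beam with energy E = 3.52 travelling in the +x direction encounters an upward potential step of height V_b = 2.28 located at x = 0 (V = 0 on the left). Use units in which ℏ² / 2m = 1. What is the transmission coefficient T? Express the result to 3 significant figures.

The wavenumbers are k₁ = √(2mE)/ℏ = 1.876 on the left and k₂ = √(2m(E − V_b))/ℏ = 1.114 on the right.
Matching ψ and ψ′ at x = 0 gives r = (k₁ − k₂)/(k₁ + k₂), so R = r² = 0.06507 and T = 1 − R = 0.9349.

T = 0.935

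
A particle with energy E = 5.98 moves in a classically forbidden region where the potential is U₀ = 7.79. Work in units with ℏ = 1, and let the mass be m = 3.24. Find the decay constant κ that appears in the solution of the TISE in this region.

κ = 3.42

Since E < U₀ the TISE in this region is ψ'' = κ²ψ with κ = √(2m(U₀ − E))/ℏ.
κ = √(2 × 3.24 × 1.81) = 3.425.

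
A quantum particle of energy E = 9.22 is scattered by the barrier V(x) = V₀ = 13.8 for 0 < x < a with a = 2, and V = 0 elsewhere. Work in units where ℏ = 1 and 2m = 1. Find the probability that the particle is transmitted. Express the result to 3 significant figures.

T = 0.000679

E < V₀: inside the barrier ψ ∝ e^{±κx} with κ = √(2m(V₀ − E))/ℏ = 2.140.
κa = 4.280, sinh(κa) = 36.12.
The exact tunnelling result is T⁻¹ = 1 + V₀² sinh²(κa) / [4E(V₀ − E)] = 1472, so T = 0.000679.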